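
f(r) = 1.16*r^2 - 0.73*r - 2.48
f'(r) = 2.32*r - 0.73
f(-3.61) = 15.27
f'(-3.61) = -9.11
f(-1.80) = 2.59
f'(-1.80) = -4.91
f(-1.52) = 1.31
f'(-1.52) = -4.26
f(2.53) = 3.10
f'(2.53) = 5.14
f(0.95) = -2.13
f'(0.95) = 1.47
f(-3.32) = 12.73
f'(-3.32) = -8.43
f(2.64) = 3.68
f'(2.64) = 5.39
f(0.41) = -2.58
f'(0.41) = 0.22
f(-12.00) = 173.32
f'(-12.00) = -28.57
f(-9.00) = 98.05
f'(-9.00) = -21.61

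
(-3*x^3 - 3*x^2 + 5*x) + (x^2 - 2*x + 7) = -3*x^3 - 2*x^2 + 3*x + 7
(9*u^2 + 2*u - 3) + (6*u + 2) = 9*u^2 + 8*u - 1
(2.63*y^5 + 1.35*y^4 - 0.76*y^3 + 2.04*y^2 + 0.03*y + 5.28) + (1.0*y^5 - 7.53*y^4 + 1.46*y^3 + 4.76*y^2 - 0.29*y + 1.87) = 3.63*y^5 - 6.18*y^4 + 0.7*y^3 + 6.8*y^2 - 0.26*y + 7.15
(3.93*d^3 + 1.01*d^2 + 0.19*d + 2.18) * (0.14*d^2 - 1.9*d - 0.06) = 0.5502*d^5 - 7.3256*d^4 - 2.1282*d^3 - 0.1164*d^2 - 4.1534*d - 0.1308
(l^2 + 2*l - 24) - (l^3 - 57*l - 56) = -l^3 + l^2 + 59*l + 32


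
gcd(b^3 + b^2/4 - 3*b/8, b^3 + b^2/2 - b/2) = b^2 - b/2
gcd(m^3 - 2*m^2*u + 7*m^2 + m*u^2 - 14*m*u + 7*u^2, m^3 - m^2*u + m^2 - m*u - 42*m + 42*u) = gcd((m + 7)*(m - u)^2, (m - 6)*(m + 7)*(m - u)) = -m^2 + m*u - 7*m + 7*u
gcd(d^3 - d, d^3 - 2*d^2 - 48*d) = d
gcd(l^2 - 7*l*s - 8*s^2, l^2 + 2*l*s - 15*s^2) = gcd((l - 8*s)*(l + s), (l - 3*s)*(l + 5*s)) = 1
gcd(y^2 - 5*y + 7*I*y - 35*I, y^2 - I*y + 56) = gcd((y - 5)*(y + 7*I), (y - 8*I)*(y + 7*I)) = y + 7*I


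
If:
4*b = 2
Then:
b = 1/2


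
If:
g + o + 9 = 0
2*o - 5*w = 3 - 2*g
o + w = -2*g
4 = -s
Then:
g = 66/5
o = -111/5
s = -4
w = -21/5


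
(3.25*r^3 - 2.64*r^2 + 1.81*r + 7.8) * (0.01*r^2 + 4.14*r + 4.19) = 0.0325*r^5 + 13.4286*r^4 + 2.706*r^3 - 3.4902*r^2 + 39.8759*r + 32.682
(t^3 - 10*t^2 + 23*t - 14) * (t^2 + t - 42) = t^5 - 9*t^4 - 29*t^3 + 429*t^2 - 980*t + 588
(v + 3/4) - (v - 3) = 15/4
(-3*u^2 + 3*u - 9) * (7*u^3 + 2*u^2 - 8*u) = -21*u^5 + 15*u^4 - 33*u^3 - 42*u^2 + 72*u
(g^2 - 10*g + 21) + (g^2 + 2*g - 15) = 2*g^2 - 8*g + 6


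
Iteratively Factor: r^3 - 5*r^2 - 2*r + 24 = (r + 2)*(r^2 - 7*r + 12) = (r - 3)*(r + 2)*(r - 4)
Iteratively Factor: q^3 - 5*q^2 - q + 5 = (q - 1)*(q^2 - 4*q - 5) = (q - 1)*(q + 1)*(q - 5)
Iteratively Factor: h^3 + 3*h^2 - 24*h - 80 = (h - 5)*(h^2 + 8*h + 16) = (h - 5)*(h + 4)*(h + 4)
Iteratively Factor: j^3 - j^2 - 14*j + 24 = (j - 3)*(j^2 + 2*j - 8) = (j - 3)*(j + 4)*(j - 2)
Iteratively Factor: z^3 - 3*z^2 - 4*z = (z + 1)*(z^2 - 4*z) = z*(z + 1)*(z - 4)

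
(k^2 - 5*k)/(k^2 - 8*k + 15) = k/(k - 3)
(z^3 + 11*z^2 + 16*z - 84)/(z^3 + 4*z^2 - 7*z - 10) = (z^2 + 13*z + 42)/(z^2 + 6*z + 5)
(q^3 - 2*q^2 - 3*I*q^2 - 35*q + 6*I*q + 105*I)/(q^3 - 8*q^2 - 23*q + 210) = (q - 3*I)/(q - 6)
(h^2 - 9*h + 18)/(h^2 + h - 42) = (h - 3)/(h + 7)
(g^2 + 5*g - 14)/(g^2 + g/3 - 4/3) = 3*(g^2 + 5*g - 14)/(3*g^2 + g - 4)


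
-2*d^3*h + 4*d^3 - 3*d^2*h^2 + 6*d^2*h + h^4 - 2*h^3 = (-2*d + h)*(d + h)^2*(h - 2)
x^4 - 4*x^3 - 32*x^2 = x^2*(x - 8)*(x + 4)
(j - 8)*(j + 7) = j^2 - j - 56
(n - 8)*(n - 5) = n^2 - 13*n + 40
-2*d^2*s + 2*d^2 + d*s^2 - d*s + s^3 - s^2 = (-d + s)*(2*d + s)*(s - 1)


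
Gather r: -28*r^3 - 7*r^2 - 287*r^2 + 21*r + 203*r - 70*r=-28*r^3 - 294*r^2 + 154*r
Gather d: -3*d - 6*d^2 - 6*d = -6*d^2 - 9*d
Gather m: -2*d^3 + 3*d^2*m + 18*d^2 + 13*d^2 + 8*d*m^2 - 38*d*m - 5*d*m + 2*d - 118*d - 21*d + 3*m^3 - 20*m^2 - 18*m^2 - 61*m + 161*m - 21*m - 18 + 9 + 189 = -2*d^3 + 31*d^2 - 137*d + 3*m^3 + m^2*(8*d - 38) + m*(3*d^2 - 43*d + 79) + 180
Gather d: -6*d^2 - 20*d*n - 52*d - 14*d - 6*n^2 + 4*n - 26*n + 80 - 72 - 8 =-6*d^2 + d*(-20*n - 66) - 6*n^2 - 22*n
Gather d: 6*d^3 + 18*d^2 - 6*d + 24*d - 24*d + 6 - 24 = 6*d^3 + 18*d^2 - 6*d - 18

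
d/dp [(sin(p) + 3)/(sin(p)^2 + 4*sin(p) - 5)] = (-6*sin(p) + cos(p)^2 - 18)*cos(p)/(sin(p)^2 + 4*sin(p) - 5)^2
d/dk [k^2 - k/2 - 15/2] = 2*k - 1/2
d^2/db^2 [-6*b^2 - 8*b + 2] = -12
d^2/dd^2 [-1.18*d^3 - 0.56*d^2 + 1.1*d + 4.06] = -7.08*d - 1.12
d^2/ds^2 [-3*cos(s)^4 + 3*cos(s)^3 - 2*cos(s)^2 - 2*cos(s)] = -cos(s)/4 + 12*cos(2*s)^2 + 10*cos(2*s) - 27*cos(3*s)/4 - 6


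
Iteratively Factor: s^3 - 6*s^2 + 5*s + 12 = (s - 4)*(s^2 - 2*s - 3) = (s - 4)*(s + 1)*(s - 3)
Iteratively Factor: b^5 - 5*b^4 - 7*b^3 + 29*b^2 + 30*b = (b + 2)*(b^4 - 7*b^3 + 7*b^2 + 15*b) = (b + 1)*(b + 2)*(b^3 - 8*b^2 + 15*b) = (b - 3)*(b + 1)*(b + 2)*(b^2 - 5*b) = b*(b - 3)*(b + 1)*(b + 2)*(b - 5)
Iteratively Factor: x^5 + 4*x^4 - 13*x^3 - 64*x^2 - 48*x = (x)*(x^4 + 4*x^3 - 13*x^2 - 64*x - 48) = x*(x + 4)*(x^3 - 13*x - 12) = x*(x + 3)*(x + 4)*(x^2 - 3*x - 4) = x*(x + 1)*(x + 3)*(x + 4)*(x - 4)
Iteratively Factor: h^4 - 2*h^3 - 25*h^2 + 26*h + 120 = (h + 4)*(h^3 - 6*h^2 - h + 30) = (h - 3)*(h + 4)*(h^2 - 3*h - 10) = (h - 3)*(h + 2)*(h + 4)*(h - 5)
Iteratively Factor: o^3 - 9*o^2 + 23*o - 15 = (o - 5)*(o^2 - 4*o + 3) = (o - 5)*(o - 1)*(o - 3)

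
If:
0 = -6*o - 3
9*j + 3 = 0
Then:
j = -1/3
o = -1/2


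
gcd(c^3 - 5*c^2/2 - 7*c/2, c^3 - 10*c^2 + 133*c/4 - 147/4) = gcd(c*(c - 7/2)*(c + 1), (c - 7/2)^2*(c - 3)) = c - 7/2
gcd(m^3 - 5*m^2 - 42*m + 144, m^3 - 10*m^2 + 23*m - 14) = 1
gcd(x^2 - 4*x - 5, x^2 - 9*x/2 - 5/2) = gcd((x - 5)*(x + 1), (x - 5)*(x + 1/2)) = x - 5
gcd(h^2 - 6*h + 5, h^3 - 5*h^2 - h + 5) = h^2 - 6*h + 5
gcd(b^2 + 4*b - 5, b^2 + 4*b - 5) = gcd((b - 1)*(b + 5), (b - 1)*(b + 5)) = b^2 + 4*b - 5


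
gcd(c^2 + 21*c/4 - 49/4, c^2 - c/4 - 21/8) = c - 7/4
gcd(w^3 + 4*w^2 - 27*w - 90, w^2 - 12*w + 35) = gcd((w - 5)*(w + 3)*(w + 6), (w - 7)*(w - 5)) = w - 5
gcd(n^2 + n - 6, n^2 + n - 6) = n^2 + n - 6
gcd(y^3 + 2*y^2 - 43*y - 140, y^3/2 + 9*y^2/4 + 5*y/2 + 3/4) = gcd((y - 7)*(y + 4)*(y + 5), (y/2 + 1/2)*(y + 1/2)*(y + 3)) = 1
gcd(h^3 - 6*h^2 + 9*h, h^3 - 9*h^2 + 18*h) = h^2 - 3*h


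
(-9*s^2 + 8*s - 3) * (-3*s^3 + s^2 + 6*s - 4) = 27*s^5 - 33*s^4 - 37*s^3 + 81*s^2 - 50*s + 12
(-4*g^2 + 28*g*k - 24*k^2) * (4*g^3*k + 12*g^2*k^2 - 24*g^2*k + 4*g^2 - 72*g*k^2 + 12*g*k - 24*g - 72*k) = -16*g^5*k + 64*g^4*k^2 + 96*g^4*k - 16*g^4 + 240*g^3*k^3 - 384*g^3*k^2 + 64*g^3*k + 96*g^3 - 288*g^2*k^4 - 1440*g^2*k^3 + 240*g^2*k^2 - 384*g^2*k + 1728*g*k^4 - 288*g*k^3 - 1440*g*k^2 + 1728*k^3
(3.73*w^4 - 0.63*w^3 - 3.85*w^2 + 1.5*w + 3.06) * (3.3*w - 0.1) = 12.309*w^5 - 2.452*w^4 - 12.642*w^3 + 5.335*w^2 + 9.948*w - 0.306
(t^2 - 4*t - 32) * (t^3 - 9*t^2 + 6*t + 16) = t^5 - 13*t^4 + 10*t^3 + 280*t^2 - 256*t - 512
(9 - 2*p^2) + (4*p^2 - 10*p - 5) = 2*p^2 - 10*p + 4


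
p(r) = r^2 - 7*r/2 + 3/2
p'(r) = 2*r - 7/2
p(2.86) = -0.33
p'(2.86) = 2.22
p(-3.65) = 27.60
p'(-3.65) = -10.80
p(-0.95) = 5.73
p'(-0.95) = -5.40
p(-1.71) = 10.41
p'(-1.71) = -6.92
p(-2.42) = 15.83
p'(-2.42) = -8.34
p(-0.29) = 2.60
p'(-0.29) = -4.08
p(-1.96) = 12.20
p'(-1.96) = -7.42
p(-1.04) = 6.22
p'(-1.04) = -5.58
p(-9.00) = 114.00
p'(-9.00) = -21.50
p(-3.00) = 21.00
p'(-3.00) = -9.50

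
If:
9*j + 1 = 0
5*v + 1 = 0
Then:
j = -1/9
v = -1/5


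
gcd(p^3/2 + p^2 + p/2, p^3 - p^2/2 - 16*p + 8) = 1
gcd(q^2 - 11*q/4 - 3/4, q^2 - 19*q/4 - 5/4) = q + 1/4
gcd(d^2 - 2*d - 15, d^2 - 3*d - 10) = d - 5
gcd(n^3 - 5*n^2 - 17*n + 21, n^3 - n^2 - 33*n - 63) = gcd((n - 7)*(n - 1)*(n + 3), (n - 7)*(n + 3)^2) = n^2 - 4*n - 21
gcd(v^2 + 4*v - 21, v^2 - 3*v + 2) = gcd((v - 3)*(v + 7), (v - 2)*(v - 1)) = 1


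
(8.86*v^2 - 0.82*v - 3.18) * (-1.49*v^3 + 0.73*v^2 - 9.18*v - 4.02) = -13.2014*v^5 + 7.6896*v^4 - 77.1952*v^3 - 30.411*v^2 + 32.4888*v + 12.7836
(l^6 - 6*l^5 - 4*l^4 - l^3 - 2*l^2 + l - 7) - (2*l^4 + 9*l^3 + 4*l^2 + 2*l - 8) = l^6 - 6*l^5 - 6*l^4 - 10*l^3 - 6*l^2 - l + 1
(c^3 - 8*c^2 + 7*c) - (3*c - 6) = c^3 - 8*c^2 + 4*c + 6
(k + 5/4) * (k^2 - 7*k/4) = k^3 - k^2/2 - 35*k/16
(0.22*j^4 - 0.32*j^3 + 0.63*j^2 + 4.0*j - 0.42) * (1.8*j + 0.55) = 0.396*j^5 - 0.455*j^4 + 0.958*j^3 + 7.5465*j^2 + 1.444*j - 0.231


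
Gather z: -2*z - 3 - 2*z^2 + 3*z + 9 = -2*z^2 + z + 6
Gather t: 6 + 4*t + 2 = 4*t + 8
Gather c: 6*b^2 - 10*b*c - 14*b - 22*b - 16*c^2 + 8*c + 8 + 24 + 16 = 6*b^2 - 36*b - 16*c^2 + c*(8 - 10*b) + 48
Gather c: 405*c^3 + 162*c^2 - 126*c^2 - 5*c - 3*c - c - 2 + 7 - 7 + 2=405*c^3 + 36*c^2 - 9*c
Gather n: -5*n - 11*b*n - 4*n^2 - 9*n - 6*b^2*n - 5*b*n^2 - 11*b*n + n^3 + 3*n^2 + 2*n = n^3 + n^2*(-5*b - 1) + n*(-6*b^2 - 22*b - 12)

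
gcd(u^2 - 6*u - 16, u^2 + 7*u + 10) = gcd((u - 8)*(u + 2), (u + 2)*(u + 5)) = u + 2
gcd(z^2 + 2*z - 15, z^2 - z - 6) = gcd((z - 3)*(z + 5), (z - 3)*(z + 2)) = z - 3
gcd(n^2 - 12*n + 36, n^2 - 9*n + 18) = n - 6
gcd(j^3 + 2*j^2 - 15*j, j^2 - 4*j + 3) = j - 3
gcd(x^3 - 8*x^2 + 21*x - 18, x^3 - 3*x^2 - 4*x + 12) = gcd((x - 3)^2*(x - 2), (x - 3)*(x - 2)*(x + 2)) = x^2 - 5*x + 6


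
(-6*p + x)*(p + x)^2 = -6*p^3 - 11*p^2*x - 4*p*x^2 + x^3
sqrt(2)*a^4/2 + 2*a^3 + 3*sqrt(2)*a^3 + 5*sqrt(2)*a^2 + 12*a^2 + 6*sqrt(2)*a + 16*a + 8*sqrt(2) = (a + 2)*(a + 4)*(a + sqrt(2))*(sqrt(2)*a/2 + 1)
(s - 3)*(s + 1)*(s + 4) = s^3 + 2*s^2 - 11*s - 12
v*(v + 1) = v^2 + v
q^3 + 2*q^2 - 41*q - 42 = (q - 6)*(q + 1)*(q + 7)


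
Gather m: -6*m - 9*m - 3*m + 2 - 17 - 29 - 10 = -18*m - 54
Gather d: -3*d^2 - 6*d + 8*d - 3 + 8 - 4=-3*d^2 + 2*d + 1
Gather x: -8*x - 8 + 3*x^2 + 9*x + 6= 3*x^2 + x - 2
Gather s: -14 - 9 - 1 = -24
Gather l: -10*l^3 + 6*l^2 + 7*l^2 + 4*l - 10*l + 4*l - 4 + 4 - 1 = -10*l^3 + 13*l^2 - 2*l - 1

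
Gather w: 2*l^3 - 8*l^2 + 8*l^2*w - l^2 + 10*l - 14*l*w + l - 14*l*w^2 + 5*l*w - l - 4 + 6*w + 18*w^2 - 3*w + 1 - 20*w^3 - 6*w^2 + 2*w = 2*l^3 - 9*l^2 + 10*l - 20*w^3 + w^2*(12 - 14*l) + w*(8*l^2 - 9*l + 5) - 3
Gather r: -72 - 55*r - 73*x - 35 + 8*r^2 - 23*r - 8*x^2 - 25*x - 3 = 8*r^2 - 78*r - 8*x^2 - 98*x - 110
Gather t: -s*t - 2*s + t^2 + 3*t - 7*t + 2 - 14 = -2*s + t^2 + t*(-s - 4) - 12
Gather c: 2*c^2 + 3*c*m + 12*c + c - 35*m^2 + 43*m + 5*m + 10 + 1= 2*c^2 + c*(3*m + 13) - 35*m^2 + 48*m + 11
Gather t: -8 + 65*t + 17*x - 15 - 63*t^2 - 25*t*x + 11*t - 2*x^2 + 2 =-63*t^2 + t*(76 - 25*x) - 2*x^2 + 17*x - 21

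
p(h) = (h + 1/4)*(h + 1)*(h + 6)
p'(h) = (h + 1/4)*(h + 1) + (h + 1/4)*(h + 6) + (h + 1)*(h + 6) = 3*h^2 + 29*h/2 + 31/4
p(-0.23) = 0.09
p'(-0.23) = 4.57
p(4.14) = 228.81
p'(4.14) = 119.20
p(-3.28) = 18.79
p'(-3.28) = -7.53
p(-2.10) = 7.94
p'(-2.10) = -9.47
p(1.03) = 18.27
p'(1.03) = 25.87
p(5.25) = 386.72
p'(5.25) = 166.56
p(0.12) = 2.54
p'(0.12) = 9.53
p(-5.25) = 15.94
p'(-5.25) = 14.31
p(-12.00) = -775.50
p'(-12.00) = 265.75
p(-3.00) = 16.50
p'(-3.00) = -8.75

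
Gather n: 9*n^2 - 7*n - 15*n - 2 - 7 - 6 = 9*n^2 - 22*n - 15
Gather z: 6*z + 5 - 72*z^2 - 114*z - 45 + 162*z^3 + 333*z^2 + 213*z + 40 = 162*z^3 + 261*z^2 + 105*z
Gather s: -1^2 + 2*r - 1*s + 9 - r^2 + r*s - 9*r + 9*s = -r^2 - 7*r + s*(r + 8) + 8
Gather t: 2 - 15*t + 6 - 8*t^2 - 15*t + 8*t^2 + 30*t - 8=0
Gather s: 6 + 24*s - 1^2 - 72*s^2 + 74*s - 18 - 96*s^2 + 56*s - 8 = -168*s^2 + 154*s - 21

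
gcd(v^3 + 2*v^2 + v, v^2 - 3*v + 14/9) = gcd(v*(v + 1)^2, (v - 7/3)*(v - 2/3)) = 1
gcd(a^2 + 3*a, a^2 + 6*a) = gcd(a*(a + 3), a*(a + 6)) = a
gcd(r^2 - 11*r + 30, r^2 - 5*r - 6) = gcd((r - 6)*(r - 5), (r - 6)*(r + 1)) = r - 6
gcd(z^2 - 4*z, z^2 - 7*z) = z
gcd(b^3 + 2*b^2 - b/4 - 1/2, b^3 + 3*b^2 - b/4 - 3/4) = b^2 - 1/4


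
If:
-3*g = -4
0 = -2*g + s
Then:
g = 4/3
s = 8/3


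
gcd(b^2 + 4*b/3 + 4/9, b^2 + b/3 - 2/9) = b + 2/3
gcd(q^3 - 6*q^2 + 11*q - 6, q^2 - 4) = q - 2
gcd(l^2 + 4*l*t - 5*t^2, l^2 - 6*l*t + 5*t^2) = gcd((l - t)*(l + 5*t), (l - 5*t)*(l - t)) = -l + t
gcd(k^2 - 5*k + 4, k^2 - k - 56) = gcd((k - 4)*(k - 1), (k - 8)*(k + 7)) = 1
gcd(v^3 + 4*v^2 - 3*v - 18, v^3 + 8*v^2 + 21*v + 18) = v^2 + 6*v + 9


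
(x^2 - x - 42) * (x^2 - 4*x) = x^4 - 5*x^3 - 38*x^2 + 168*x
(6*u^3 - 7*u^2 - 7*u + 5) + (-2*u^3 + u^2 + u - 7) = 4*u^3 - 6*u^2 - 6*u - 2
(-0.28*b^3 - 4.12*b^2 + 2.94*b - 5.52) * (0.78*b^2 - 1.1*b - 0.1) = -0.2184*b^5 - 2.9056*b^4 + 6.8532*b^3 - 7.1276*b^2 + 5.778*b + 0.552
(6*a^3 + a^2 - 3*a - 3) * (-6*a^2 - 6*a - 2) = -36*a^5 - 42*a^4 + 34*a^2 + 24*a + 6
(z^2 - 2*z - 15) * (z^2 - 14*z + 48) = z^4 - 16*z^3 + 61*z^2 + 114*z - 720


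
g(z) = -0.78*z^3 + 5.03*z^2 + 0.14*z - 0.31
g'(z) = -2.34*z^2 + 10.06*z + 0.14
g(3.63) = 29.17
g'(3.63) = 5.82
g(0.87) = 3.11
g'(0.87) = 7.12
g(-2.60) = 47.04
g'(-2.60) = -41.83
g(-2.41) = 39.49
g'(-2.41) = -37.70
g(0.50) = 0.92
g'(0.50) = 4.58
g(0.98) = 3.92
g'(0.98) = 7.75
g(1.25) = 6.20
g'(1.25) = 9.06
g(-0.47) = 0.82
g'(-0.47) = -5.11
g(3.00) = 24.32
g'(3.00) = 9.26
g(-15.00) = 3761.84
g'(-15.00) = -677.26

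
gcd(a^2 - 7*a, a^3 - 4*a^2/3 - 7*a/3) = a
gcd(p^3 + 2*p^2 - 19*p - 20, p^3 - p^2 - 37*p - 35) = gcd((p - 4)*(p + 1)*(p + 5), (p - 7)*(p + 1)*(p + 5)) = p^2 + 6*p + 5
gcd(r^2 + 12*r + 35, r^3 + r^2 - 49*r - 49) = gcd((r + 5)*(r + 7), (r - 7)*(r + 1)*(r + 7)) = r + 7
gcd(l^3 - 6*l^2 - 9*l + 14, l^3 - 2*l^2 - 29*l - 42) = l^2 - 5*l - 14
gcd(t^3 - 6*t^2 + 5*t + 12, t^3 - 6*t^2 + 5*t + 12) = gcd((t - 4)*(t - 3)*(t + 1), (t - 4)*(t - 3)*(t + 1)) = t^3 - 6*t^2 + 5*t + 12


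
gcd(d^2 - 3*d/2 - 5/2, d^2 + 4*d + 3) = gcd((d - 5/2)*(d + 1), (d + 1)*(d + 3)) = d + 1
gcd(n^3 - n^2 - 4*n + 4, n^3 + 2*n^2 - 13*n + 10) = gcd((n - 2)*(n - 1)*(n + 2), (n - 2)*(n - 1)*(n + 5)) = n^2 - 3*n + 2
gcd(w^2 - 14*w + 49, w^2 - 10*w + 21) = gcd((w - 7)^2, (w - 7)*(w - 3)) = w - 7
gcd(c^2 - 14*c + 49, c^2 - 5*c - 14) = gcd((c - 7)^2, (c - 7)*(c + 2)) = c - 7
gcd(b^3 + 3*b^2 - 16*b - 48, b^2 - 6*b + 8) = b - 4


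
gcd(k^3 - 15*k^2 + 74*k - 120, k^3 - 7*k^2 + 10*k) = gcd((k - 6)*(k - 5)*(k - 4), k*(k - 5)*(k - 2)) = k - 5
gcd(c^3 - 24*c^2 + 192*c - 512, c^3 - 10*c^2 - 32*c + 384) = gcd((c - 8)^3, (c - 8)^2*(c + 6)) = c^2 - 16*c + 64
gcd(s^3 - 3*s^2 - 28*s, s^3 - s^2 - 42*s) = s^2 - 7*s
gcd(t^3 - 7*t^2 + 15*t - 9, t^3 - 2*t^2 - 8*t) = 1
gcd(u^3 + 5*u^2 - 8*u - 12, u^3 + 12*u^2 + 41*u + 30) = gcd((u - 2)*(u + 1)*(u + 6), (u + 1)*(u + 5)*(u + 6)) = u^2 + 7*u + 6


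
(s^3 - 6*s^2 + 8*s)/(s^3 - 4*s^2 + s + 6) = s*(s - 4)/(s^2 - 2*s - 3)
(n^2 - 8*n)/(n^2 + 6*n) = (n - 8)/(n + 6)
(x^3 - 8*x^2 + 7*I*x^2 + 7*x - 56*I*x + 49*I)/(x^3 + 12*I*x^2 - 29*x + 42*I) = (x^2 - 8*x + 7)/(x^2 + 5*I*x + 6)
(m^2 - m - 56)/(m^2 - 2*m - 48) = (m + 7)/(m + 6)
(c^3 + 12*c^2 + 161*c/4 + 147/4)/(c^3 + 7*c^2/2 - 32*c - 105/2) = (c + 7/2)/(c - 5)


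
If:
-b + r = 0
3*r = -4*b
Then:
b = 0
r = 0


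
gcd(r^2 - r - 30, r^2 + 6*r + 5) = r + 5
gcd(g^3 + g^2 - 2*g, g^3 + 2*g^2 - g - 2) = g^2 + g - 2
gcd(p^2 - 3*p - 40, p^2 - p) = 1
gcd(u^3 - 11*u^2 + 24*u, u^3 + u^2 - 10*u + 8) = 1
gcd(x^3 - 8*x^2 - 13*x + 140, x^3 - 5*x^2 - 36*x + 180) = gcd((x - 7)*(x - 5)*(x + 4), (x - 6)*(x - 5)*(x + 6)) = x - 5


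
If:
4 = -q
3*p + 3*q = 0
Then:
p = 4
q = -4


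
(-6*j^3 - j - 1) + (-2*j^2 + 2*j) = -6*j^3 - 2*j^2 + j - 1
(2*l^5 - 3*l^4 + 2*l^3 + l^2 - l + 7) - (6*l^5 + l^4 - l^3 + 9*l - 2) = -4*l^5 - 4*l^4 + 3*l^3 + l^2 - 10*l + 9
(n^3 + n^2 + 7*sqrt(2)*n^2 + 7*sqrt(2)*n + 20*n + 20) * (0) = 0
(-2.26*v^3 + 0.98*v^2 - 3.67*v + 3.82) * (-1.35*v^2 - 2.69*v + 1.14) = 3.051*v^5 + 4.7564*v^4 - 0.258099999999999*v^3 + 5.8325*v^2 - 14.4596*v + 4.3548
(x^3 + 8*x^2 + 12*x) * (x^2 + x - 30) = x^5 + 9*x^4 - 10*x^3 - 228*x^2 - 360*x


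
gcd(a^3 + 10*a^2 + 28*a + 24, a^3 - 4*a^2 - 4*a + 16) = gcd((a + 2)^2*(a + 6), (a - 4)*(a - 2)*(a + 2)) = a + 2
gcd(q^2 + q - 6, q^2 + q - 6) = q^2 + q - 6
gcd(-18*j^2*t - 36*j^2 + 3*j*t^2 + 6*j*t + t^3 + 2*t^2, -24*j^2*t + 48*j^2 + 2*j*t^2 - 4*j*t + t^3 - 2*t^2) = 6*j + t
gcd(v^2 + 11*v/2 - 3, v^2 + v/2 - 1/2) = v - 1/2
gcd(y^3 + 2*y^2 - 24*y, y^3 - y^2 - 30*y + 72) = y^2 + 2*y - 24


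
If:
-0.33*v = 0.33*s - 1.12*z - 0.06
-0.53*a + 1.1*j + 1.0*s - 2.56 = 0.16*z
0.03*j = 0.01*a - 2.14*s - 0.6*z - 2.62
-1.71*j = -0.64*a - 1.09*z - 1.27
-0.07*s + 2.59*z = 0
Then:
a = -25.12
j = -8.68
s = -1.21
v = 1.28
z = -0.03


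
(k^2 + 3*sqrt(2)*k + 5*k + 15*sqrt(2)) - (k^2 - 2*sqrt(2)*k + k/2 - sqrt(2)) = 9*k/2 + 5*sqrt(2)*k + 16*sqrt(2)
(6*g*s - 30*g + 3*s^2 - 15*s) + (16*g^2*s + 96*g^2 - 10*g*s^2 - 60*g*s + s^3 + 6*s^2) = 16*g^2*s + 96*g^2 - 10*g*s^2 - 54*g*s - 30*g + s^3 + 9*s^2 - 15*s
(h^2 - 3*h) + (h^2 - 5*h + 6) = 2*h^2 - 8*h + 6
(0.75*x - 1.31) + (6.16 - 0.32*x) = 0.43*x + 4.85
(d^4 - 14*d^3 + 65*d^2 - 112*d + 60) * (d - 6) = d^5 - 20*d^4 + 149*d^3 - 502*d^2 + 732*d - 360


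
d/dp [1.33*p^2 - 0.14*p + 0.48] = 2.66*p - 0.14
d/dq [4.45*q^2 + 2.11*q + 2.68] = 8.9*q + 2.11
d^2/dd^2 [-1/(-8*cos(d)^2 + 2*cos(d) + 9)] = 2*(128*sin(d)^4 - 210*sin(d)^2 + 21*cos(d) - 6*cos(3*d) + 6)/(8*sin(d)^2 + 2*cos(d) + 1)^3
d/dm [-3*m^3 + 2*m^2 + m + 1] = -9*m^2 + 4*m + 1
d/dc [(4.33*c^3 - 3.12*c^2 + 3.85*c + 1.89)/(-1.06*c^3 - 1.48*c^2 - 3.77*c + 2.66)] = (-9.7156*c^4 - 24.4862*c^3 + 58.024*c^2 - 11.004*c + 17.3663)/(1.1236*c^6 + 3.1376*c^5 + 10.1828*c^4 + 5.52*c^3 + 6.3393*c^2 - 20.0564*c + 7.0756)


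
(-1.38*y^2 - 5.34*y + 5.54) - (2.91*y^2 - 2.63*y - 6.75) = -4.29*y^2 - 2.71*y + 12.29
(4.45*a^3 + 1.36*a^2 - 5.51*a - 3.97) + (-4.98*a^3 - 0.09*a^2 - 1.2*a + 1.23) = -0.53*a^3 + 1.27*a^2 - 6.71*a - 2.74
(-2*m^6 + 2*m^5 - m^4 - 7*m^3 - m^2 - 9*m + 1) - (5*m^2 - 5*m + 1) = -2*m^6 + 2*m^5 - m^4 - 7*m^3 - 6*m^2 - 4*m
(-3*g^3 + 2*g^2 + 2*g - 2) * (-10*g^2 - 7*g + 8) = 30*g^5 + g^4 - 58*g^3 + 22*g^2 + 30*g - 16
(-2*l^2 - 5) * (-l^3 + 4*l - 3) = 2*l^5 - 3*l^3 + 6*l^2 - 20*l + 15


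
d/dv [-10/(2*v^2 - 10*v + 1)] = 20*(2*v - 5)/(2*v^2 - 10*v + 1)^2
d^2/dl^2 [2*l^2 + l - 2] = 4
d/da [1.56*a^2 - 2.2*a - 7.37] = 3.12*a - 2.2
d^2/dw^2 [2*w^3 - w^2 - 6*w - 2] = 12*w - 2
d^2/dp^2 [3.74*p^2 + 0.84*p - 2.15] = 7.48000000000000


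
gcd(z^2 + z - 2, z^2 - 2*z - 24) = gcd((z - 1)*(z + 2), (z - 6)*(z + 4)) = 1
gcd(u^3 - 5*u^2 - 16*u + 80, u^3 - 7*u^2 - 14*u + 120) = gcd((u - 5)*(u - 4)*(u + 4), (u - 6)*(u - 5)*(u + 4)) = u^2 - u - 20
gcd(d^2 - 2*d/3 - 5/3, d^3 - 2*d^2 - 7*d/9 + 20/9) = d^2 - 2*d/3 - 5/3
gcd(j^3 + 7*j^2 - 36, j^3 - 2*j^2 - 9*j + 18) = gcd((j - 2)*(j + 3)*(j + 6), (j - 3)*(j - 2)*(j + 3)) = j^2 + j - 6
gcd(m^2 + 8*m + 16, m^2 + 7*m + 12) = m + 4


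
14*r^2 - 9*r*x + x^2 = (-7*r + x)*(-2*r + x)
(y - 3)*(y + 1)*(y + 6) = y^3 + 4*y^2 - 15*y - 18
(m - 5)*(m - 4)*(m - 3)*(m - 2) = m^4 - 14*m^3 + 71*m^2 - 154*m + 120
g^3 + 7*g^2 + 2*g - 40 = (g - 2)*(g + 4)*(g + 5)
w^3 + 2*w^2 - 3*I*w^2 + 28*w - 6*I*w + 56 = (w + 2)*(w - 7*I)*(w + 4*I)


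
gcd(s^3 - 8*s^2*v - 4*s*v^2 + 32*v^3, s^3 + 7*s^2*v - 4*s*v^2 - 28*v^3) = s^2 - 4*v^2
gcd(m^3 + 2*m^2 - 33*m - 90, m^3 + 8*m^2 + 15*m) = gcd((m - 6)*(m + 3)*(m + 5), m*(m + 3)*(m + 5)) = m^2 + 8*m + 15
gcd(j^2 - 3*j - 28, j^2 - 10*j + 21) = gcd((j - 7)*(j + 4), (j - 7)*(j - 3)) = j - 7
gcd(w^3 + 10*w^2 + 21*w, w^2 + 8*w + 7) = w + 7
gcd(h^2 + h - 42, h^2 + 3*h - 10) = 1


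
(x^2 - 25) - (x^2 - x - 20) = x - 5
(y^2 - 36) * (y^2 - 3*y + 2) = y^4 - 3*y^3 - 34*y^2 + 108*y - 72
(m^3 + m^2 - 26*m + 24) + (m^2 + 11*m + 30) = m^3 + 2*m^2 - 15*m + 54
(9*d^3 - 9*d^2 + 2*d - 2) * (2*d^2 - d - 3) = 18*d^5 - 27*d^4 - 14*d^3 + 21*d^2 - 4*d + 6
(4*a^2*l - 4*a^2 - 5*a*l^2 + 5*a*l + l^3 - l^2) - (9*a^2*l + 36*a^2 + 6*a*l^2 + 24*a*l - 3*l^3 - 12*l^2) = -5*a^2*l - 40*a^2 - 11*a*l^2 - 19*a*l + 4*l^3 + 11*l^2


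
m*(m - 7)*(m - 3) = m^3 - 10*m^2 + 21*m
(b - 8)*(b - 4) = b^2 - 12*b + 32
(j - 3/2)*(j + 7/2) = j^2 + 2*j - 21/4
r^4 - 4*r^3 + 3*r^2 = r^2*(r - 3)*(r - 1)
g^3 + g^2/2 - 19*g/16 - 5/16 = (g - 1)*(g + 1/4)*(g + 5/4)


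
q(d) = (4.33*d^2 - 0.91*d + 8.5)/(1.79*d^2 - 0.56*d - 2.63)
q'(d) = (0.56 - 3.58*d)*(4.33*d^2 - 0.91*d + 8.5)/(1.79*d^2 - 0.56*d - 2.63)^2 + (8.66*d - 0.91)/(1.79*d^2 - 0.56*d - 2.63)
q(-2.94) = 3.35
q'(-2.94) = 0.75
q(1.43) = 69.93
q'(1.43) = -1338.80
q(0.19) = -3.18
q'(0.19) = -0.42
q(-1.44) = 9.95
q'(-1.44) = 23.03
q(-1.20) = 25.54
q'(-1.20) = 181.96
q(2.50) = 4.65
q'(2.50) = -2.55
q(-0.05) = -3.29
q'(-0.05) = 1.45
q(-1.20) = 25.54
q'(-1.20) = 181.96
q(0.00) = -3.23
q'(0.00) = 1.03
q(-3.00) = 3.31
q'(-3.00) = 0.69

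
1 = 1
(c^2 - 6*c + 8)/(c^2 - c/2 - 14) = 2*(c - 2)/(2*c + 7)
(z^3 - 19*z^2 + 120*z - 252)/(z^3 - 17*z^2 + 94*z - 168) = (z - 6)/(z - 4)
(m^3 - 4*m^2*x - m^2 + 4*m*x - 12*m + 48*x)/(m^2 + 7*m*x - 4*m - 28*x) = (m^2 - 4*m*x + 3*m - 12*x)/(m + 7*x)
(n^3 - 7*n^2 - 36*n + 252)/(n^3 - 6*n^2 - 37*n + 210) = (n - 6)/(n - 5)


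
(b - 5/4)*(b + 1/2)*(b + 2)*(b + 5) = b^4 + 25*b^3/4 + 33*b^2/8 - 95*b/8 - 25/4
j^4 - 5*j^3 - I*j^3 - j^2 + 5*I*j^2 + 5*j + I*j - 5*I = (j - 5)*(j - 1)*(j + 1)*(j - I)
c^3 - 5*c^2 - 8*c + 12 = (c - 6)*(c - 1)*(c + 2)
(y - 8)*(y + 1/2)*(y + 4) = y^3 - 7*y^2/2 - 34*y - 16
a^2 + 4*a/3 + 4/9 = (a + 2/3)^2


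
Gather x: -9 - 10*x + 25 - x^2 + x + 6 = -x^2 - 9*x + 22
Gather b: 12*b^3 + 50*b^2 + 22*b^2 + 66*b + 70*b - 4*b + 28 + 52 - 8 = 12*b^3 + 72*b^2 + 132*b + 72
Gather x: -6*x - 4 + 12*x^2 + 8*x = 12*x^2 + 2*x - 4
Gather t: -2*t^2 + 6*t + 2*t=-2*t^2 + 8*t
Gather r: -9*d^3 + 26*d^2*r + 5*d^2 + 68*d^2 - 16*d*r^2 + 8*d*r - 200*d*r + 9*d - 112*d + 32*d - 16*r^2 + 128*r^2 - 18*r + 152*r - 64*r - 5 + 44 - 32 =-9*d^3 + 73*d^2 - 71*d + r^2*(112 - 16*d) + r*(26*d^2 - 192*d + 70) + 7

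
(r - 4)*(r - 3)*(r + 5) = r^3 - 2*r^2 - 23*r + 60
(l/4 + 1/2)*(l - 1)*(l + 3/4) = l^3/4 + 7*l^2/16 - 5*l/16 - 3/8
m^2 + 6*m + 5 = (m + 1)*(m + 5)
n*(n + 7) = n^2 + 7*n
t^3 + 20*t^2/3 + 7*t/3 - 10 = (t - 1)*(t + 5/3)*(t + 6)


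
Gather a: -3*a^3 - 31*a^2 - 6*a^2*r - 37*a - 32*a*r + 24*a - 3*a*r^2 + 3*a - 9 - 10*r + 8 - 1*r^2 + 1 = -3*a^3 + a^2*(-6*r - 31) + a*(-3*r^2 - 32*r - 10) - r^2 - 10*r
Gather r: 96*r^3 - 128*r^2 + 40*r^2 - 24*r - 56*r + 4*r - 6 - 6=96*r^3 - 88*r^2 - 76*r - 12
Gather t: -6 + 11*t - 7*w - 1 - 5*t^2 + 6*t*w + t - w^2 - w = -5*t^2 + t*(6*w + 12) - w^2 - 8*w - 7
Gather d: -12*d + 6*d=-6*d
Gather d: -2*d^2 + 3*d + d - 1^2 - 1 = -2*d^2 + 4*d - 2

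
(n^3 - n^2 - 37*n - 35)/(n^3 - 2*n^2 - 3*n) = (n^2 - 2*n - 35)/(n*(n - 3))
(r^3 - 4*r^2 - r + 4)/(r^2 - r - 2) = (r^2 - 5*r + 4)/(r - 2)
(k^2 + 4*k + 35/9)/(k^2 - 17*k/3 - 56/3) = (k + 5/3)/(k - 8)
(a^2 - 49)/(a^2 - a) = (a^2 - 49)/(a*(a - 1))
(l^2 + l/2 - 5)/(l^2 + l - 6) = (l + 5/2)/(l + 3)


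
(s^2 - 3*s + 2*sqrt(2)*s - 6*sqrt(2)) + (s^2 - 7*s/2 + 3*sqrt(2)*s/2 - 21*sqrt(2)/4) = 2*s^2 - 13*s/2 + 7*sqrt(2)*s/2 - 45*sqrt(2)/4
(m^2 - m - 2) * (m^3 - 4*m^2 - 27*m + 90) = m^5 - 5*m^4 - 25*m^3 + 125*m^2 - 36*m - 180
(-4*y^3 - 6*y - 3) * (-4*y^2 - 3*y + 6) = 16*y^5 + 12*y^4 + 30*y^2 - 27*y - 18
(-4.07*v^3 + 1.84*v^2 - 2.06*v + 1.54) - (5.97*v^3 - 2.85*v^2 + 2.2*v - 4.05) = -10.04*v^3 + 4.69*v^2 - 4.26*v + 5.59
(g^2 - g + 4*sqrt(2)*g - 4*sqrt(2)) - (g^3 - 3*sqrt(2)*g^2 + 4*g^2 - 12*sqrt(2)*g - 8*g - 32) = -g^3 - 3*g^2 + 3*sqrt(2)*g^2 + 7*g + 16*sqrt(2)*g - 4*sqrt(2) + 32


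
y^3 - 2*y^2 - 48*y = y*(y - 8)*(y + 6)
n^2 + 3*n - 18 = (n - 3)*(n + 6)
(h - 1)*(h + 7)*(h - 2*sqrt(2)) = h^3 - 2*sqrt(2)*h^2 + 6*h^2 - 12*sqrt(2)*h - 7*h + 14*sqrt(2)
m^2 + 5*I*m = m*(m + 5*I)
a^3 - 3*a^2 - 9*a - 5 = (a - 5)*(a + 1)^2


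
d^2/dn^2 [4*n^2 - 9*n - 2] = 8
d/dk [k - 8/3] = 1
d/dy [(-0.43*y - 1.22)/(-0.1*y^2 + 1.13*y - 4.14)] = (-0.043*y^2 - 0.244*y + 3.1588)/(0.01*y^4 - 0.226*y^3 + 2.1049*y^2 - 9.3564*y + 17.1396)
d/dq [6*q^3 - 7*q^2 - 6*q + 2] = 18*q^2 - 14*q - 6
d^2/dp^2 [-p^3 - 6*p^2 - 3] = -6*p - 12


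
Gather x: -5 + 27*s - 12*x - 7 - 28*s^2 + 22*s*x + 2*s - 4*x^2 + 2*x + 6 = -28*s^2 + 29*s - 4*x^2 + x*(22*s - 10) - 6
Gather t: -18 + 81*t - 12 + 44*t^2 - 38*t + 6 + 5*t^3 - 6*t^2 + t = 5*t^3 + 38*t^2 + 44*t - 24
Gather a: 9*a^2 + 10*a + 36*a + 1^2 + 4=9*a^2 + 46*a + 5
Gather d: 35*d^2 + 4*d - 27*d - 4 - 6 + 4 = 35*d^2 - 23*d - 6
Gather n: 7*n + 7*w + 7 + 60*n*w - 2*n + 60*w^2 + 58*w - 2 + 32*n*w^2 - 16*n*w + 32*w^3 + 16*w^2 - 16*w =n*(32*w^2 + 44*w + 5) + 32*w^3 + 76*w^2 + 49*w + 5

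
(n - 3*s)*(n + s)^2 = n^3 - n^2*s - 5*n*s^2 - 3*s^3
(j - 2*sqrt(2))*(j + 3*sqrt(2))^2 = j^3 + 4*sqrt(2)*j^2 - 6*j - 36*sqrt(2)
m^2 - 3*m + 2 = (m - 2)*(m - 1)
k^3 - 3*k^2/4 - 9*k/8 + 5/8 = (k - 5/4)*(k - 1/2)*(k + 1)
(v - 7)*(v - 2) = v^2 - 9*v + 14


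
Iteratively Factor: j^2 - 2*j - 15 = (j - 5)*(j + 3)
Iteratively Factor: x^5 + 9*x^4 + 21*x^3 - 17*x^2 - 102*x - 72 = (x + 1)*(x^4 + 8*x^3 + 13*x^2 - 30*x - 72) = (x + 1)*(x + 3)*(x^3 + 5*x^2 - 2*x - 24) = (x + 1)*(x + 3)^2*(x^2 + 2*x - 8) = (x + 1)*(x + 3)^2*(x + 4)*(x - 2)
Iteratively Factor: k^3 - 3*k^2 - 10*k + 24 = (k - 4)*(k^2 + k - 6) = (k - 4)*(k + 3)*(k - 2)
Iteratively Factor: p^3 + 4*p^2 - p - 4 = (p - 1)*(p^2 + 5*p + 4) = (p - 1)*(p + 4)*(p + 1)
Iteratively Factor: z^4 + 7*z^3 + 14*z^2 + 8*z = (z)*(z^3 + 7*z^2 + 14*z + 8) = z*(z + 2)*(z^2 + 5*z + 4) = z*(z + 2)*(z + 4)*(z + 1)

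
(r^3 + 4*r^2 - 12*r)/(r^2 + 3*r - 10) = r*(r + 6)/(r + 5)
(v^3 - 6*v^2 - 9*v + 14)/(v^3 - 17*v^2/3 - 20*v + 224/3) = 3*(v^2 + v - 2)/(3*v^2 + 4*v - 32)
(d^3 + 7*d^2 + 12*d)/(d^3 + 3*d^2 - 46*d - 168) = d*(d + 3)/(d^2 - d - 42)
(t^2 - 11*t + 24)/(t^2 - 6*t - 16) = (t - 3)/(t + 2)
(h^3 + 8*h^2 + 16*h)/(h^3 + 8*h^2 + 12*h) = (h^2 + 8*h + 16)/(h^2 + 8*h + 12)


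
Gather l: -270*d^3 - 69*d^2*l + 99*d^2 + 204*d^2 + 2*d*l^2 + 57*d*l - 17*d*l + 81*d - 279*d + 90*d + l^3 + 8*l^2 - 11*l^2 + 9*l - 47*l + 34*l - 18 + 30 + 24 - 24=-270*d^3 + 303*d^2 - 108*d + l^3 + l^2*(2*d - 3) + l*(-69*d^2 + 40*d - 4) + 12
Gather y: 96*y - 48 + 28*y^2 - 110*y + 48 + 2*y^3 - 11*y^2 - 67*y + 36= 2*y^3 + 17*y^2 - 81*y + 36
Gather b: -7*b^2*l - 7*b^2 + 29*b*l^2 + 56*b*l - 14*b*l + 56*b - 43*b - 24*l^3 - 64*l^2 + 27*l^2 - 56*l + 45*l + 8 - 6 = b^2*(-7*l - 7) + b*(29*l^2 + 42*l + 13) - 24*l^3 - 37*l^2 - 11*l + 2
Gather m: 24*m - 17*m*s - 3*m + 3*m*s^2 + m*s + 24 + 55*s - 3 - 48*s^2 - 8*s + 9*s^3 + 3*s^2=m*(3*s^2 - 16*s + 21) + 9*s^3 - 45*s^2 + 47*s + 21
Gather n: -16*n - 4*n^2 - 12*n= -4*n^2 - 28*n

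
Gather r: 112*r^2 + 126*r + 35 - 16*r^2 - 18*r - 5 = 96*r^2 + 108*r + 30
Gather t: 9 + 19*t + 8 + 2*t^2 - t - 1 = 2*t^2 + 18*t + 16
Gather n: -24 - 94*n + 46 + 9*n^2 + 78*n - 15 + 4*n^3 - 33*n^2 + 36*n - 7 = 4*n^3 - 24*n^2 + 20*n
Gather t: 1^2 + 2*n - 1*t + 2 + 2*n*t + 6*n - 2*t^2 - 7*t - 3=8*n - 2*t^2 + t*(2*n - 8)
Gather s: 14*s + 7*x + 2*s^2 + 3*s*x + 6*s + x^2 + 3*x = 2*s^2 + s*(3*x + 20) + x^2 + 10*x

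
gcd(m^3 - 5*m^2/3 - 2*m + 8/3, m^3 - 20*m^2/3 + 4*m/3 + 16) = m^2 - 2*m/3 - 8/3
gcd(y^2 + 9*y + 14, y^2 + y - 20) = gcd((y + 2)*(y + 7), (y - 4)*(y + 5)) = 1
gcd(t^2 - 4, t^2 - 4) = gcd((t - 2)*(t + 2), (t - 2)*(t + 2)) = t^2 - 4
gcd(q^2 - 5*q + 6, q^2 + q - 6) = q - 2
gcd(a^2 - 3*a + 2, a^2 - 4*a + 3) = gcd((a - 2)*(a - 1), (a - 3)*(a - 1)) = a - 1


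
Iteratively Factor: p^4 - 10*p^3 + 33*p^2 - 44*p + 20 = (p - 2)*(p^3 - 8*p^2 + 17*p - 10) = (p - 5)*(p - 2)*(p^2 - 3*p + 2) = (p - 5)*(p - 2)*(p - 1)*(p - 2)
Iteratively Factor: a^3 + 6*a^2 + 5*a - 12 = (a + 4)*(a^2 + 2*a - 3) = (a + 3)*(a + 4)*(a - 1)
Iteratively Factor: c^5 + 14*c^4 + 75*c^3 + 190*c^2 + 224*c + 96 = (c + 4)*(c^4 + 10*c^3 + 35*c^2 + 50*c + 24) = (c + 2)*(c + 4)*(c^3 + 8*c^2 + 19*c + 12) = (c + 2)*(c + 4)^2*(c^2 + 4*c + 3) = (c + 2)*(c + 3)*(c + 4)^2*(c + 1)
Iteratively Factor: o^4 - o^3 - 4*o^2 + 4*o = (o - 2)*(o^3 + o^2 - 2*o) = (o - 2)*(o + 2)*(o^2 - o) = o*(o - 2)*(o + 2)*(o - 1)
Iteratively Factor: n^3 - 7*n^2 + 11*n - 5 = (n - 1)*(n^2 - 6*n + 5) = (n - 1)^2*(n - 5)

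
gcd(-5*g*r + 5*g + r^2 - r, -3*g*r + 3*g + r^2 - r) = r - 1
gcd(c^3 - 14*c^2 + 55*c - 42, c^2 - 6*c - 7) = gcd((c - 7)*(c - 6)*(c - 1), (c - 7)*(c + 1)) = c - 7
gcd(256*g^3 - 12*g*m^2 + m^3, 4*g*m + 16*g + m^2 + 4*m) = 4*g + m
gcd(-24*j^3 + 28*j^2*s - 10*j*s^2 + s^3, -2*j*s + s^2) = -2*j + s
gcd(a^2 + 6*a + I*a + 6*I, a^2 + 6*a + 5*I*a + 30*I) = a + 6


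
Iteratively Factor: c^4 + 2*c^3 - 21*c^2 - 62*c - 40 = (c + 1)*(c^3 + c^2 - 22*c - 40) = (c - 5)*(c + 1)*(c^2 + 6*c + 8) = (c - 5)*(c + 1)*(c + 4)*(c + 2)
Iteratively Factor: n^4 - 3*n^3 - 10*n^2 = (n + 2)*(n^3 - 5*n^2) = n*(n + 2)*(n^2 - 5*n) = n^2*(n + 2)*(n - 5)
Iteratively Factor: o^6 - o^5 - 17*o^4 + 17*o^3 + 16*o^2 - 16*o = (o + 1)*(o^5 - 2*o^4 - 15*o^3 + 32*o^2 - 16*o) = (o - 4)*(o + 1)*(o^4 + 2*o^3 - 7*o^2 + 4*o) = (o - 4)*(o - 1)*(o + 1)*(o^3 + 3*o^2 - 4*o) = (o - 4)*(o - 1)*(o + 1)*(o + 4)*(o^2 - o) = (o - 4)*(o - 1)^2*(o + 1)*(o + 4)*(o)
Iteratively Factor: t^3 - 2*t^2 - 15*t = (t + 3)*(t^2 - 5*t) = (t - 5)*(t + 3)*(t)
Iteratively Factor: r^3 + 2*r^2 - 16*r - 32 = (r - 4)*(r^2 + 6*r + 8) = (r - 4)*(r + 4)*(r + 2)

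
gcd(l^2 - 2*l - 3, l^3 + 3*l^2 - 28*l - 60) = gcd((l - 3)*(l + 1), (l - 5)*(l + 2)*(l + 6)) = 1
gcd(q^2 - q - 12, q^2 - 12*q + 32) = q - 4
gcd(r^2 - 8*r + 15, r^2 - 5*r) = r - 5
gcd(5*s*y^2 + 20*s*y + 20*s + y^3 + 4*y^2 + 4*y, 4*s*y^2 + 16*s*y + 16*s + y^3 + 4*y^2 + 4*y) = y^2 + 4*y + 4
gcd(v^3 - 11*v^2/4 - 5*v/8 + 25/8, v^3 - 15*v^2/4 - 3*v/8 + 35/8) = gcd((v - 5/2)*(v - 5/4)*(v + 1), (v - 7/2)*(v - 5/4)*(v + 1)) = v^2 - v/4 - 5/4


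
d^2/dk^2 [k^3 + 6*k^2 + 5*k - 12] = 6*k + 12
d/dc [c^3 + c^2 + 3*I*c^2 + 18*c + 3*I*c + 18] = 3*c^2 + c*(2 + 6*I) + 18 + 3*I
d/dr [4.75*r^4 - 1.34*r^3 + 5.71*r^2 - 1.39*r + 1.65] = 19.0*r^3 - 4.02*r^2 + 11.42*r - 1.39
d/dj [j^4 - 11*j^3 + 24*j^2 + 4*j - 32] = 4*j^3 - 33*j^2 + 48*j + 4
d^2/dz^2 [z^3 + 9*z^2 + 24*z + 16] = 6*z + 18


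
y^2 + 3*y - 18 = (y - 3)*(y + 6)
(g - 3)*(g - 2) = g^2 - 5*g + 6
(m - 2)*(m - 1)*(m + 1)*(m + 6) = m^4 + 4*m^3 - 13*m^2 - 4*m + 12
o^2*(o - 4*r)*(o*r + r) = o^4*r - 4*o^3*r^2 + o^3*r - 4*o^2*r^2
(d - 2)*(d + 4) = d^2 + 2*d - 8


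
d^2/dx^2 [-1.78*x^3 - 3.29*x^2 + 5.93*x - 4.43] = -10.68*x - 6.58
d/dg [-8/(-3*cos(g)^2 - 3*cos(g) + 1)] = 24*(2*cos(g) + 1)*sin(g)/(3*cos(g)^2 + 3*cos(g) - 1)^2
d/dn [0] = 0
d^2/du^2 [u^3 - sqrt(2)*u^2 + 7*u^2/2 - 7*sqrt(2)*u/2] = 6*u - 2*sqrt(2) + 7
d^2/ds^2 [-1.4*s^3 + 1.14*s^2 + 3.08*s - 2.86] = 2.28 - 8.4*s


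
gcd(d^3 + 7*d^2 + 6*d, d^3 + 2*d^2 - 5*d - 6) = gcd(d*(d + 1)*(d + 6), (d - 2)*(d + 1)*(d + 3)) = d + 1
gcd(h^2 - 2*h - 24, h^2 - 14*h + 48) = h - 6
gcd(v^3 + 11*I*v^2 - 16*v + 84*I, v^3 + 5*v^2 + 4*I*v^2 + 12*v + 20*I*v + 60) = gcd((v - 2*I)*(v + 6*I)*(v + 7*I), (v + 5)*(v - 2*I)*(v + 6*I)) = v^2 + 4*I*v + 12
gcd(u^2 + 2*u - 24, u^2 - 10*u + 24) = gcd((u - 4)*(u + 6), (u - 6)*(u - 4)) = u - 4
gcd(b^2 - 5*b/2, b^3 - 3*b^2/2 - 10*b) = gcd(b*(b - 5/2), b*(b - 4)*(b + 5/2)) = b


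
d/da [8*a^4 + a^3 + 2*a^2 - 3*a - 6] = 32*a^3 + 3*a^2 + 4*a - 3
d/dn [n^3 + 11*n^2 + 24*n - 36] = 3*n^2 + 22*n + 24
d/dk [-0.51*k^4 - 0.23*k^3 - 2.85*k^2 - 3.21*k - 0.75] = -2.04*k^3 - 0.69*k^2 - 5.7*k - 3.21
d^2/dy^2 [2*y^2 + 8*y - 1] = 4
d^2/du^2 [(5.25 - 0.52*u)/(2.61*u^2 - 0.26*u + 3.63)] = (-(0.52*u - 5.25)*(5.22*u - 0.26)*(10.44*u - 0.52) + (8.1432*u - 27.6754)*(2.61*u^2 - 0.26*u + 3.63))/(2.61*u^2 - 0.26*u + 3.63)^3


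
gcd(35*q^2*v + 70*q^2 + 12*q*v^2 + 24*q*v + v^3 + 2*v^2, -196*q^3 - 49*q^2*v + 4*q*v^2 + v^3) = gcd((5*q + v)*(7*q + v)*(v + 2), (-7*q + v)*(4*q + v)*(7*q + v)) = 7*q + v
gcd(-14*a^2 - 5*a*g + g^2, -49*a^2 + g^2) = 7*a - g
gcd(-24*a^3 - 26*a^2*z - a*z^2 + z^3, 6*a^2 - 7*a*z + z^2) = -6*a + z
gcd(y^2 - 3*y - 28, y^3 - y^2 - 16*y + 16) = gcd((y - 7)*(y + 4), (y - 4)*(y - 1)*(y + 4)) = y + 4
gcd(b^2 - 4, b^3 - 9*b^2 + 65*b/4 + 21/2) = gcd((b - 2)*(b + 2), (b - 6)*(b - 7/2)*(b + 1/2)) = 1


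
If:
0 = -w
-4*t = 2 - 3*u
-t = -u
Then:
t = -2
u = -2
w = 0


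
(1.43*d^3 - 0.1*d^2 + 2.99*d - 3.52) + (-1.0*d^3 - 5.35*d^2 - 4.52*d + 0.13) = 0.43*d^3 - 5.45*d^2 - 1.53*d - 3.39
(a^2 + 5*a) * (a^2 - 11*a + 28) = a^4 - 6*a^3 - 27*a^2 + 140*a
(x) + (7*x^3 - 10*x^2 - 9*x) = 7*x^3 - 10*x^2 - 8*x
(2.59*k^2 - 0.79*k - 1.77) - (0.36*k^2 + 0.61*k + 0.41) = 2.23*k^2 - 1.4*k - 2.18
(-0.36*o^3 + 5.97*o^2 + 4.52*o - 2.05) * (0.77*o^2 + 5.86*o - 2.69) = -0.2772*o^5 + 2.4873*o^4 + 39.433*o^3 + 8.8494*o^2 - 24.1718*o + 5.5145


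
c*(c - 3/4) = c^2 - 3*c/4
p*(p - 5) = p^2 - 5*p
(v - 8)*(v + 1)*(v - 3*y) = v^3 - 3*v^2*y - 7*v^2 + 21*v*y - 8*v + 24*y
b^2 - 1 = (b - 1)*(b + 1)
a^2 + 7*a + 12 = (a + 3)*(a + 4)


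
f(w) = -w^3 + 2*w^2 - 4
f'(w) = -3*w^2 + 4*w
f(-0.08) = -3.99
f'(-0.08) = -0.34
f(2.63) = -8.36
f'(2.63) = -10.23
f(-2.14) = 14.96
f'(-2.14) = -22.30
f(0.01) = -4.00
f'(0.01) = 0.04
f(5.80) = -131.83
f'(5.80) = -77.72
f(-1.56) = 4.66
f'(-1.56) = -13.54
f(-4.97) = 168.17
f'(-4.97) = -93.98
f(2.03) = -4.12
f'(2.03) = -4.24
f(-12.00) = 2012.00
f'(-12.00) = -480.00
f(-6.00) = 284.00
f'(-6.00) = -132.00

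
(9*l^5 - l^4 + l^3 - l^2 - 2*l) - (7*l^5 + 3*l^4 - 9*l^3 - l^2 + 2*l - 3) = 2*l^5 - 4*l^4 + 10*l^3 - 4*l + 3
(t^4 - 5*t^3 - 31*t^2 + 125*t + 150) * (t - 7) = t^5 - 12*t^4 + 4*t^3 + 342*t^2 - 725*t - 1050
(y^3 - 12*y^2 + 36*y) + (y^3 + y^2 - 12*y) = 2*y^3 - 11*y^2 + 24*y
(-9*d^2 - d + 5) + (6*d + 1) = -9*d^2 + 5*d + 6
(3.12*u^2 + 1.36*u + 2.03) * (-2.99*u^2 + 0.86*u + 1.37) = -9.3288*u^4 - 1.3832*u^3 - 0.625699999999999*u^2 + 3.609*u + 2.7811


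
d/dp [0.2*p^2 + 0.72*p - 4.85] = 0.4*p + 0.72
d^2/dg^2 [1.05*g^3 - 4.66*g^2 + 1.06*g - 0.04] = 6.3*g - 9.32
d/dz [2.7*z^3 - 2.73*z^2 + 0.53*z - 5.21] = 8.1*z^2 - 5.46*z + 0.53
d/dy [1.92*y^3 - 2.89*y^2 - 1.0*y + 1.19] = 5.76*y^2 - 5.78*y - 1.0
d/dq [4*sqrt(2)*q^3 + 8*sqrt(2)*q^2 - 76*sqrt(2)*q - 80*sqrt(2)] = sqrt(2)*(12*q^2 + 16*q - 76)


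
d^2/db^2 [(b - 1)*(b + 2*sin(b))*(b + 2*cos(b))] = -2*sqrt(2)*b^2*sin(b + pi/4) - 6*b*sin(b) - 8*b*sin(2*b) + 10*b*cos(b) + 6*b + 8*sin(b) + 8*sqrt(2)*sin(2*b + pi/4) - 2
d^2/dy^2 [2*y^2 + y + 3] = 4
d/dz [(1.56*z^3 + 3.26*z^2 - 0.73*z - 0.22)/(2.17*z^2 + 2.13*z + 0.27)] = (3.3852*z^4 + 6.6456*z^3 + 9.7915*z^2 + 2.7152*z + 0.2715)/(4.7089*z^4 + 9.2442*z^3 + 5.7087*z^2 + 1.1502*z + 0.0729)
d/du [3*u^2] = 6*u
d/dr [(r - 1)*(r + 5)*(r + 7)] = 3*r^2 + 22*r + 23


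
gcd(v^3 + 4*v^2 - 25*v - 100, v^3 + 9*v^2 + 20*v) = v^2 + 9*v + 20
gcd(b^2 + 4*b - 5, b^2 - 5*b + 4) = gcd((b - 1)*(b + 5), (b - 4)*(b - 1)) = b - 1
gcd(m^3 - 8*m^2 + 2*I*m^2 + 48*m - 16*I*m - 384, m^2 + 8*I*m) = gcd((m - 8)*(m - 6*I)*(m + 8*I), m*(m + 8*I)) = m + 8*I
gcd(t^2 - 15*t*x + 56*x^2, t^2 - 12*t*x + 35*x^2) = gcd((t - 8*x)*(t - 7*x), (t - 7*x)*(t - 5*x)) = -t + 7*x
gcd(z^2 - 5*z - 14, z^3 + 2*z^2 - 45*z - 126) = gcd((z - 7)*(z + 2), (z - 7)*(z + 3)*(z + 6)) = z - 7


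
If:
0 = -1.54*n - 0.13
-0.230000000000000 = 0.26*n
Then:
No Solution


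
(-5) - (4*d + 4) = -4*d - 9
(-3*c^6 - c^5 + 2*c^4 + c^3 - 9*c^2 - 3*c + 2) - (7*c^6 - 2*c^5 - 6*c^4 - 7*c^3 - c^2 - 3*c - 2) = -10*c^6 + c^5 + 8*c^4 + 8*c^3 - 8*c^2 + 4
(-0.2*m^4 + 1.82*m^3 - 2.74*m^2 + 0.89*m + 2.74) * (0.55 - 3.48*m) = 0.696*m^5 - 6.4436*m^4 + 10.5362*m^3 - 4.6042*m^2 - 9.0457*m + 1.507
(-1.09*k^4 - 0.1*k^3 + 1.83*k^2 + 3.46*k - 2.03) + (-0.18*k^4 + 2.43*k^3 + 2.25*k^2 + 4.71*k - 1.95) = -1.27*k^4 + 2.33*k^3 + 4.08*k^2 + 8.17*k - 3.98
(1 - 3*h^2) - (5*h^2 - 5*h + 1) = -8*h^2 + 5*h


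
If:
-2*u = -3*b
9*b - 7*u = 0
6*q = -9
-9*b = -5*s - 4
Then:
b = 0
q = -3/2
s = -4/5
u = 0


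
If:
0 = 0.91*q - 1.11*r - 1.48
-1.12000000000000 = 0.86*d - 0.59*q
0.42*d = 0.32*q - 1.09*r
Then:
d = 0.29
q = 2.32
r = 0.57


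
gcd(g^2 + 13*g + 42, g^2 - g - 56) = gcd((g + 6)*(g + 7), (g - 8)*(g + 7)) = g + 7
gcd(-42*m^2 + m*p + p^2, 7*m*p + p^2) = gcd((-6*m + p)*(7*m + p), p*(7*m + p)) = 7*m + p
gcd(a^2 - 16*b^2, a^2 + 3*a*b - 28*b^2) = a - 4*b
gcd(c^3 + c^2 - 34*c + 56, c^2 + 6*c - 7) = c + 7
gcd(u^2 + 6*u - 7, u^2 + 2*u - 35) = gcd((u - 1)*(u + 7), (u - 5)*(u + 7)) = u + 7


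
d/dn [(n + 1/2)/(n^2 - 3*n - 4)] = (n^2 - 3*n - (2*n - 3)*(2*n + 1)/2 - 4)/(-n^2 + 3*n + 4)^2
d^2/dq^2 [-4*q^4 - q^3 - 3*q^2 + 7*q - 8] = -48*q^2 - 6*q - 6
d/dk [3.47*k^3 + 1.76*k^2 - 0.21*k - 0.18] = 10.41*k^2 + 3.52*k - 0.21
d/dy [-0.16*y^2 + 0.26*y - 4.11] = 0.26 - 0.32*y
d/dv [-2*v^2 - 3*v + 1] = -4*v - 3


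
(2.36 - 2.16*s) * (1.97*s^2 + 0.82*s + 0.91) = -4.2552*s^3 + 2.878*s^2 - 0.0304000000000004*s + 2.1476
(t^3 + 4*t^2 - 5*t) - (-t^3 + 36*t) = 2*t^3 + 4*t^2 - 41*t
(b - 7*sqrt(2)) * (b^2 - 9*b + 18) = b^3 - 7*sqrt(2)*b^2 - 9*b^2 + 18*b + 63*sqrt(2)*b - 126*sqrt(2)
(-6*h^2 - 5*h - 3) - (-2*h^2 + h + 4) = -4*h^2 - 6*h - 7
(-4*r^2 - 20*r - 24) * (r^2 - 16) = -4*r^4 - 20*r^3 + 40*r^2 + 320*r + 384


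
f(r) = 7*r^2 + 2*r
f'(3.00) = 44.00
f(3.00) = 69.00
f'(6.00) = 86.00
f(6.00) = 264.00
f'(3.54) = 51.56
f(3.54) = 94.80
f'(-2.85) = -37.90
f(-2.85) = 51.16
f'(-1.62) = -20.68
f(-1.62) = 15.13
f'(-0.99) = -11.86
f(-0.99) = 4.88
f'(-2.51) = -33.14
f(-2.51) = 39.08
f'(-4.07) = -54.98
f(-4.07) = 107.81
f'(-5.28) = -71.92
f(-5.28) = 184.59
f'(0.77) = 12.78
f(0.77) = 5.69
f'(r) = 14*r + 2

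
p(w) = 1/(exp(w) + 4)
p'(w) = -exp(w)/(exp(w) + 4)^2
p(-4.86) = 0.25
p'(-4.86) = -0.00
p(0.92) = 0.15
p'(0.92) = -0.06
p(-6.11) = 0.25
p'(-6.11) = -0.00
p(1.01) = 0.15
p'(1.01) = -0.06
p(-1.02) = 0.23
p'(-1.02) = -0.02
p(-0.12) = 0.20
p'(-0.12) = -0.04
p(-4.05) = 0.25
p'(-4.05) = -0.00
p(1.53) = 0.12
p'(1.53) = -0.06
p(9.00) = 0.00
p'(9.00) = 0.00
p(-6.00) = 0.25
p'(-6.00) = 0.00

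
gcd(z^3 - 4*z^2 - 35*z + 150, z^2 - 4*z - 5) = z - 5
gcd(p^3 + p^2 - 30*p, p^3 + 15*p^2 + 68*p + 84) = p + 6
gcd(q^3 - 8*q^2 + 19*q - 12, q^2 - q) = q - 1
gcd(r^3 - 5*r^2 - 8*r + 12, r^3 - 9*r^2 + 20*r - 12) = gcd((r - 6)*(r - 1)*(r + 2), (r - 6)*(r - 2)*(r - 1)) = r^2 - 7*r + 6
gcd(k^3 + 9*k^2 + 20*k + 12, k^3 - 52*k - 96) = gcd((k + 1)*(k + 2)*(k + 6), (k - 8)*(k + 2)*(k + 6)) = k^2 + 8*k + 12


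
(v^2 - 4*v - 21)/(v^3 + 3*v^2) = (v - 7)/v^2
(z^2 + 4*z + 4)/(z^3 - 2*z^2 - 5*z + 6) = (z + 2)/(z^2 - 4*z + 3)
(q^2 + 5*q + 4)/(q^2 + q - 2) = (q^2 + 5*q + 4)/(q^2 + q - 2)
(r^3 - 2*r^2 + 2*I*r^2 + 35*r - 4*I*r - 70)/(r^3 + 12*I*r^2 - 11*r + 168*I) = (r^2 - r*(2 + 5*I) + 10*I)/(r^2 + 5*I*r + 24)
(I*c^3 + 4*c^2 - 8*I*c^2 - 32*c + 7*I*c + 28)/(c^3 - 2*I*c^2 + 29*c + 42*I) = (I*c^3 + c^2*(4 - 8*I) + c*(-32 + 7*I) + 28)/(c^3 - 2*I*c^2 + 29*c + 42*I)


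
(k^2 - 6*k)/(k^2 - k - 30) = k/(k + 5)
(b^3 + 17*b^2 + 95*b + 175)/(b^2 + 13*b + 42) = (b^2 + 10*b + 25)/(b + 6)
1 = 1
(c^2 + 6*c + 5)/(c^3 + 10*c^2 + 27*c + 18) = (c + 5)/(c^2 + 9*c + 18)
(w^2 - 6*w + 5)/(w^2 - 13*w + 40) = (w - 1)/(w - 8)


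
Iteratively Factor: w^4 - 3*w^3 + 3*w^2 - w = (w - 1)*(w^3 - 2*w^2 + w) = (w - 1)^2*(w^2 - w) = (w - 1)^3*(w)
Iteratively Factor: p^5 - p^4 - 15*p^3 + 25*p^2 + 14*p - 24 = (p + 1)*(p^4 - 2*p^3 - 13*p^2 + 38*p - 24) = (p + 1)*(p + 4)*(p^3 - 6*p^2 + 11*p - 6) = (p - 1)*(p + 1)*(p + 4)*(p^2 - 5*p + 6) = (p - 3)*(p - 1)*(p + 1)*(p + 4)*(p - 2)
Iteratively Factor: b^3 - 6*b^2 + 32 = (b - 4)*(b^2 - 2*b - 8) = (b - 4)^2*(b + 2)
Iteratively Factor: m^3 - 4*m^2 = (m)*(m^2 - 4*m) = m*(m - 4)*(m)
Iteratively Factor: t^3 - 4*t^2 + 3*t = (t - 1)*(t^2 - 3*t) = t*(t - 1)*(t - 3)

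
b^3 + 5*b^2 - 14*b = b*(b - 2)*(b + 7)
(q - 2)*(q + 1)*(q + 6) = q^3 + 5*q^2 - 8*q - 12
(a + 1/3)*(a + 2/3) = a^2 + a + 2/9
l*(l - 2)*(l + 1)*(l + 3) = l^4 + 2*l^3 - 5*l^2 - 6*l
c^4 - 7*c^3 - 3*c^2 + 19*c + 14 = (c - 7)*(c - 2)*(c + 1)^2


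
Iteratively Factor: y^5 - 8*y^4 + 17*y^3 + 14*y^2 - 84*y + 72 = (y + 2)*(y^4 - 10*y^3 + 37*y^2 - 60*y + 36) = (y - 3)*(y + 2)*(y^3 - 7*y^2 + 16*y - 12) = (y - 3)^2*(y + 2)*(y^2 - 4*y + 4) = (y - 3)^2*(y - 2)*(y + 2)*(y - 2)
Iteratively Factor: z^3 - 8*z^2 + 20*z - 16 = (z - 4)*(z^2 - 4*z + 4) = (z - 4)*(z - 2)*(z - 2)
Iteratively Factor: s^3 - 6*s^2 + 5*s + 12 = (s + 1)*(s^2 - 7*s + 12) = (s - 4)*(s + 1)*(s - 3)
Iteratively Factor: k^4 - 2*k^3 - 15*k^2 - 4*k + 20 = (k - 5)*(k^3 + 3*k^2 - 4) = (k - 5)*(k + 2)*(k^2 + k - 2) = (k - 5)*(k - 1)*(k + 2)*(k + 2)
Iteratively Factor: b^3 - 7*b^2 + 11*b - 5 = (b - 1)*(b^2 - 6*b + 5) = (b - 1)^2*(b - 5)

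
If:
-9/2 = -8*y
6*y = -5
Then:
No Solution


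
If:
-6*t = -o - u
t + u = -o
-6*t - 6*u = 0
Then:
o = 0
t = 0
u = 0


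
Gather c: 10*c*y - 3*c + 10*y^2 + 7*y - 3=c*(10*y - 3) + 10*y^2 + 7*y - 3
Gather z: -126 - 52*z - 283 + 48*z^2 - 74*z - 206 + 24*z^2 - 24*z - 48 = 72*z^2 - 150*z - 663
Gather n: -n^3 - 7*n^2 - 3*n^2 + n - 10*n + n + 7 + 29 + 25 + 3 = -n^3 - 10*n^2 - 8*n + 64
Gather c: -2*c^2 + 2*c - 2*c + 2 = 2 - 2*c^2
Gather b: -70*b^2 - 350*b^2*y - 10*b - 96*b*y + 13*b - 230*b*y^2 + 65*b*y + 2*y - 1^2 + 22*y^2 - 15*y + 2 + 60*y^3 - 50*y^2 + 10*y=b^2*(-350*y - 70) + b*(-230*y^2 - 31*y + 3) + 60*y^3 - 28*y^2 - 3*y + 1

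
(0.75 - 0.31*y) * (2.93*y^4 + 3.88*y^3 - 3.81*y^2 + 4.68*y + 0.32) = -0.9083*y^5 + 0.9947*y^4 + 4.0911*y^3 - 4.3083*y^2 + 3.4108*y + 0.24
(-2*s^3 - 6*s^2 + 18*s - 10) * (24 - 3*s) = 6*s^4 - 30*s^3 - 198*s^2 + 462*s - 240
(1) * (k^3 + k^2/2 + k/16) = k^3 + k^2/2 + k/16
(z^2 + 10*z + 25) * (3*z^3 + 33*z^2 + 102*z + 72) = 3*z^5 + 63*z^4 + 507*z^3 + 1917*z^2 + 3270*z + 1800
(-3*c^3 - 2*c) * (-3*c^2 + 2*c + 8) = 9*c^5 - 6*c^4 - 18*c^3 - 4*c^2 - 16*c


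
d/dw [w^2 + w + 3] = 2*w + 1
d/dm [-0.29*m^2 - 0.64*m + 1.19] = -0.58*m - 0.64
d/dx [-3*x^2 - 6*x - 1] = -6*x - 6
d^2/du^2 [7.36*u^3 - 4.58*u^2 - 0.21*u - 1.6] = 44.16*u - 9.16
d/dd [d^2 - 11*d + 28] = 2*d - 11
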